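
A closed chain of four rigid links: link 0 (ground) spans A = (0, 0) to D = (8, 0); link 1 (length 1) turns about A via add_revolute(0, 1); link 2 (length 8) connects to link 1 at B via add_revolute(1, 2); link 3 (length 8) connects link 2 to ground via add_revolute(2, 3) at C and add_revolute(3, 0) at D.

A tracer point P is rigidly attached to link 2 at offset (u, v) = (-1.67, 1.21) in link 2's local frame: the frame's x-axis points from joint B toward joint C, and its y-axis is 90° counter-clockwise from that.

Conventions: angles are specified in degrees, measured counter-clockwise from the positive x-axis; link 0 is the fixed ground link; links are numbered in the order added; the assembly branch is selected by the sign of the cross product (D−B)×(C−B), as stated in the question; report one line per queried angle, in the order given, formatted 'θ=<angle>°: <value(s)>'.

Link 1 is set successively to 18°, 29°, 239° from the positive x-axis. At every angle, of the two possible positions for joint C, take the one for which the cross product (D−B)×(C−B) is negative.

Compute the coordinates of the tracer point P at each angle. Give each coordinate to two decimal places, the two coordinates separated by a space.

A=(0,0), D=(8.00,0)
θ=18°: B = A + 1.00·(cos18°, sin18°) = (0.9511, 0.3090)
θ=18°: |BD| = 7.0557
θ=18°: circle(B,8.00) ∩ circle(D,8.00): a=3.5279, h=7.1801
θ=18°:   candidates: C₊=(4.7900,7.3277) cross=50.661; C₋=(4.1611,-7.0187) cross=-50.661
θ=18°:   branch - wants cross < 0 → take C=(4.1611,-7.0187) (cross=-50.661)
θ=18°: ex = (C−B)/|BC| = (0.4013,-0.9160); ey = (0.9160,0.4013)
θ=18°: P = B + -1.67·ex + 1.21·ey = (1.3893,2.3242)
θ=29°: B = A + 1.00·(cos29°, sin29°) = (0.8746, 0.4848)
θ=29°: |BD| = 7.1419
θ=29°: circle(B,8.00) ∩ circle(D,8.00): a=3.5709, h=7.1588
θ=29°:   candidates: C₊=(4.9233,7.3847) cross=51.127; C₋=(3.9513,-6.8999) cross=-51.127
θ=29°:   branch - wants cross < 0 → take C=(3.9513,-6.8999) (cross=-51.127)
θ=29°: ex = (C−B)/|BC| = (0.3846,-0.9231); ey = (0.9231,0.3846)
θ=29°: P = B + -1.67·ex + 1.21·ey = (1.3493,2.4917)
θ=239°: B = A + 1.00·(cos239°, sin239°) = (-0.5150, -0.8572)
θ=239°: |BD| = 8.5581
θ=239°: circle(B,8.00) ∩ circle(D,8.00): a=4.2790, h=6.7594
θ=239°:   candidates: C₊=(3.0655,6.2969) cross=57.848; C₋=(4.4195,-7.1540) cross=-57.848
θ=239°:   branch - wants cross < 0 → take C=(4.4195,-7.1540) (cross=-57.848)
θ=239°: ex = (C−B)/|BC| = (0.6168,-0.7871); ey = (0.7871,0.6168)
θ=239°: P = B + -1.67·ex + 1.21·ey = (-0.5927,1.2036)

θ=18°: 1.39 2.32
θ=29°: 1.35 2.49
θ=239°: -0.59 1.20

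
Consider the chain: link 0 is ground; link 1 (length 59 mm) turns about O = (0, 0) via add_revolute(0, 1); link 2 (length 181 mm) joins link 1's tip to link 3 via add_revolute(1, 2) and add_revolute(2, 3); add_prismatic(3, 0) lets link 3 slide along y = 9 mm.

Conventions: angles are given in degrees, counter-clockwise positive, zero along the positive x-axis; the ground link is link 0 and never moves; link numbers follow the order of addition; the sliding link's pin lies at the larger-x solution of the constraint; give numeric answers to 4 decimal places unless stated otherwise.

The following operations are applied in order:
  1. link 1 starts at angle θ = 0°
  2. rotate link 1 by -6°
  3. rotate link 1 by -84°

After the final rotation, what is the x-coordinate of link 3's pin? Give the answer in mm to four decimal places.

geometry: r = 59 mm, L = 181 mm, e = 9 mm; θ starts at 0°
rotate link 1 by -6°: θ ← 0° -6° = -6°
rotate link 1 by -84°: θ ← -6° -84° = -90°
crank pin P = (r cos θ, r sin θ) = (0.000000, -59.000000)
h = r sin θ − e = -59.000000 − 9 = -68.000000
x = r cos θ + √(L² − h²) = 0.000000 + 167.740872 = 167.740872

167.7409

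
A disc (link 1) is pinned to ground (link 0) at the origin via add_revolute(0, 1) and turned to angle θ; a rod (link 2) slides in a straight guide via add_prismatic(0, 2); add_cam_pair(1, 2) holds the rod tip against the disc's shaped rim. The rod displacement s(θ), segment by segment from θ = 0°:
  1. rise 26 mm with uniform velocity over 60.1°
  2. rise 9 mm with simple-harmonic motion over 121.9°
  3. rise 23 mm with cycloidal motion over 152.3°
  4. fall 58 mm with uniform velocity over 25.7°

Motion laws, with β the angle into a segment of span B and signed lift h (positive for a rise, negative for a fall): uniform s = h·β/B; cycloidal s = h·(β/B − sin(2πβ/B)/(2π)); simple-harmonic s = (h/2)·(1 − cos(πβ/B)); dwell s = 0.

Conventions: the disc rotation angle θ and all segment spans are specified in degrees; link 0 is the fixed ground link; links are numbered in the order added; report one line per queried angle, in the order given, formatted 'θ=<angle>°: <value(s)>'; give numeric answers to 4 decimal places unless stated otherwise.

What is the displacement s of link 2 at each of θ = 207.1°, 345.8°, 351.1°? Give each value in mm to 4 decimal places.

segment 1 (0° to 60.1°, uniform, h = 26) is passed completely: s = 0.0000 + (26) = 26.0000
segment 2 (60.1° to 182°, simple-harmonic, h = 9) is passed completely: s = 26.0000 + (9) = 35.0000
θ = 207.1° falls in segment 3 (182° to 334.3°, cycloidal, h = 23): β = 207.1 − 182 = 25.1°, B = 152.3°; Δs = 23·(0.1648 − sin(2π·0.1648)/(2π)) = 0.6420; s = 35.0000 + 0.6420 = 35.6420
segment 3 (182° to 334.3°, cycloidal, h = 23) is passed completely: s = 35.0000 + (23) = 58.0000
θ = 345.8° falls in segment 4 (334.3° to 360°, uniform, h = -58): β = 345.8 − 334.3 = 11.5°, B = 25.7°; Δs = -58·11.5/25.7 = -25.9533; s = 58.0000 − 25.9533 = 32.0467
θ = 351.1° falls in segment 4 (334.3° to 360°, uniform, h = -58): β = 351.1 − 334.3 = 16.8°, B = 25.7°; Δs = -58·16.8/25.7 = -37.9144; s = 58.0000 − 37.9144 = 20.0856

θ=207.1°: 35.6420
θ=345.8°: 32.0467
θ=351.1°: 20.0856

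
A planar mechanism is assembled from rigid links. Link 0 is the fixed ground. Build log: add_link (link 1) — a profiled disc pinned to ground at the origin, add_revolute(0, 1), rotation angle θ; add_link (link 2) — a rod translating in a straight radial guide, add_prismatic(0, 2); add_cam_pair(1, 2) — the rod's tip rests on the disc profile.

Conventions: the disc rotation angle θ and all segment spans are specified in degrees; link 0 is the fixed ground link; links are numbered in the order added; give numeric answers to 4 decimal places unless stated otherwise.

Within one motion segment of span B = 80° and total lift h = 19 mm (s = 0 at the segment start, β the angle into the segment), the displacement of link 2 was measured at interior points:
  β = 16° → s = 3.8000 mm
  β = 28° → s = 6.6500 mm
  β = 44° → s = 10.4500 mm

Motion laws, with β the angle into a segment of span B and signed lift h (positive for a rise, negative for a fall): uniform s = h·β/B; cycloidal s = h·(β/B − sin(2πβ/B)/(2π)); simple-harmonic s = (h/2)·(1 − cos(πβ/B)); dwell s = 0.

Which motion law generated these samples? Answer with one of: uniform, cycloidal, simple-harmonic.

candidates at β/B = r: uniform s = h·r (linear in β); cycloidal s = h·(r − sin(2πr)/(2π)); simple-harmonic s = (h/2)(1 − cos(πr))
β=16°: printed 3.8000 | uniform 3.8000, cycloidal 0.9241, simple-harmonic 1.8143
β=28°: printed 6.6500 | uniform 6.6500, cycloidal 4.2036, simple-harmonic 5.1871
β=44°: printed 10.4500 | uniform 10.4500, cycloidal 11.3845, simple-harmonic 10.9861
only one law matches every sample → uniform

uniform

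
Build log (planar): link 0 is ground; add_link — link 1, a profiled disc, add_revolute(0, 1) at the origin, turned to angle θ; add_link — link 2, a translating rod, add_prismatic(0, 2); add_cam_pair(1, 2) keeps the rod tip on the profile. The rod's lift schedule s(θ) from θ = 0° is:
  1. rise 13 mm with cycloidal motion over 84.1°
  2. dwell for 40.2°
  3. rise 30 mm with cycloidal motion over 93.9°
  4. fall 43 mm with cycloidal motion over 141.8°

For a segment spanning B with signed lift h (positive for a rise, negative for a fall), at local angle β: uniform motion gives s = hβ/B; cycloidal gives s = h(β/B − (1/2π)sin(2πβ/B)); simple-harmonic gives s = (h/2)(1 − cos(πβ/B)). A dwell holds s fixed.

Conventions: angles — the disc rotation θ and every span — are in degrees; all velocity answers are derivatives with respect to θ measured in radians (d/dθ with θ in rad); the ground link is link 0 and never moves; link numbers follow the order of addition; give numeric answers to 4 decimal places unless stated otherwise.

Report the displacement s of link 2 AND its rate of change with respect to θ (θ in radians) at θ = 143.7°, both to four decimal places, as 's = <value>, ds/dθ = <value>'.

seg 1 [0°–84.1°] cycloidal, h=13: full span → s += 13 → s = 13.0000
seg 2 [84.1°–124.3°] dwell: s stays 13.0000
seg 3 [124.3°–218.2°] cycloidal, h=30: θ=143.7° here. β=19.4, B=93.9. 30·(0.2066 − sin(2π·0.2066)/(2π)) = 1.5998 → s = 14.5998
velocity in seg [124.3°–218.2°] (cycloidal), θ in radians: β = 19.4° = 0.3386 rad, B = 93.9° = 1.6389 rad; ds/dθ = (h/B)(1 − cos(2πβ/B)) = (30/1.6389)(1 − cos(2π·0.2066)) = 13.375608 mm/rad

s = 14.5998, ds/dθ = 13.3756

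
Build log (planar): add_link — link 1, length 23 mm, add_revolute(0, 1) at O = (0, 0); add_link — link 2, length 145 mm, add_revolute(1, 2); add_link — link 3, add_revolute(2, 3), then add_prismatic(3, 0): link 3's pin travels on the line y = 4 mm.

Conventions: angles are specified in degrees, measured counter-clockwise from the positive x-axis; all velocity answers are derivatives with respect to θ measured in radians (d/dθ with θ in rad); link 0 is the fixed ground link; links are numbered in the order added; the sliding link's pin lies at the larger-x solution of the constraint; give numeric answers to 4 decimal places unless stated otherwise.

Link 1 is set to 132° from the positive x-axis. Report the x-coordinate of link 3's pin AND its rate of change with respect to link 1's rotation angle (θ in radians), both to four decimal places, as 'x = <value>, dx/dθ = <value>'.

geometry: r = 23 mm, L = 145 mm, e = 4 mm
crank pin P = (r cos θ, r sin θ) = (-15.390004, 17.092331)
h = r sin θ − e = 17.092331 − 4 = 13.092331
x = r cos θ + √(L² − h²) = -15.390004 + 144.407724 = 129.017720
dx/dθ = −r sin θ − h·r cos θ/√(L² − h²) (θ in radians; h = 13.092331) = -15.697038

x = 129.0177, dx/dθ = -15.6970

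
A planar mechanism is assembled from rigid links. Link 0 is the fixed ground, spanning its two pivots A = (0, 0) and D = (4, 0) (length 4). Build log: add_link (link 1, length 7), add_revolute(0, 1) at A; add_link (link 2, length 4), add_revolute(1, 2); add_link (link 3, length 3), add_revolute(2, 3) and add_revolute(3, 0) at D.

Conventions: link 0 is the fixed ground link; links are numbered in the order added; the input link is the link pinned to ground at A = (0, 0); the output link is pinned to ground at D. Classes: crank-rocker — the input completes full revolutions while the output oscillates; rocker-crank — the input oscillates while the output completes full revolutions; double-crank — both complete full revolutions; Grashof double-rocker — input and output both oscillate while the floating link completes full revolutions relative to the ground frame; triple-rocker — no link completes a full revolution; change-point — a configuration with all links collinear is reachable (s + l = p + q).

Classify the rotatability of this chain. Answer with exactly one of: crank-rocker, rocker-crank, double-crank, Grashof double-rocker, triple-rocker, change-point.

lengths: ground=4, input=7, coupler=4, output=3
sorted: s=3 (shortest), l=7 (longest), p+q=8
s + l = 10 vs p + q = 8
s + l > p + q → non-Grashof → no link fully rotates → triple-rocker

triple-rocker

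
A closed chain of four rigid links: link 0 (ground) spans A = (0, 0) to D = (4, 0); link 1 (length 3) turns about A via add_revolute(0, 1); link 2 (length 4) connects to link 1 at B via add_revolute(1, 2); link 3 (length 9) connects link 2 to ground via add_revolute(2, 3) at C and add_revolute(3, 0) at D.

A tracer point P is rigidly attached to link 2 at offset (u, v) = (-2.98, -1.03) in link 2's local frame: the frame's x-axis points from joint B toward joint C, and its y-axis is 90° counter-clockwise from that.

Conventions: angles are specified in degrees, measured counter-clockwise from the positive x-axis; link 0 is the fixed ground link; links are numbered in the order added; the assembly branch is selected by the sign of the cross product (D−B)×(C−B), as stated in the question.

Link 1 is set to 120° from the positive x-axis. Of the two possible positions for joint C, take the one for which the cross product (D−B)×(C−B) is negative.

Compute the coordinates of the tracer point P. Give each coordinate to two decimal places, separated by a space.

A=(0,0), D=(4.00,0)
B = A + 3.00·(cos120°, sin120°) = (-1.5000, 2.5981)
|BD| = 6.0828
circle(B,4.00) ∩ circle(D,9.00): a=-2.3016, h=3.2715
  candidates: C₊=(-2.1838,6.5392) cross=19.900; C₋=(-4.9784,0.6231) cross=-19.900
  branch - wants cross < 0 → take C=(-4.9784,0.6231) (cross=-19.900)
ex = (C−B)/|BC| = (-0.8696,-0.4938); ey = (0.4938,-0.8696)
P = B + -2.98·ex + -1.03·ey = (0.5828,4.9652)

0.58 4.97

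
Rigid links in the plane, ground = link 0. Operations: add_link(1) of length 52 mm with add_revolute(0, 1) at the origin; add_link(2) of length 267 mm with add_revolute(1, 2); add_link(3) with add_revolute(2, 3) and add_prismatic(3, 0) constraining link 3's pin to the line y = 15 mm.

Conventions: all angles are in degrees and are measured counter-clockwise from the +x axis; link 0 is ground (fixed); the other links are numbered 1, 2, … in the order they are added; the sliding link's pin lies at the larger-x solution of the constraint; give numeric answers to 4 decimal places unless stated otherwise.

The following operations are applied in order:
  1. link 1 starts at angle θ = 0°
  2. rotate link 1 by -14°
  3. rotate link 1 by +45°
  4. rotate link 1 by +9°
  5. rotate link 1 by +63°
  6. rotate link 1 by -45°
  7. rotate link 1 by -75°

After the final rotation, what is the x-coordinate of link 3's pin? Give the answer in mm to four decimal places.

geometry: r = 52 mm, L = 267 mm, e = 15 mm; θ starts at 0°
rotate link 1 by -14°: θ ← 0° -14° = -14°
rotate link 1 by +45°: θ ← -14° +45° = 31°
rotate link 1 by +9°: θ ← 31° +9° = 40°
rotate link 1 by +63°: θ ← 40° +63° = 103°
rotate link 1 by -45°: θ ← 103° -45° = 58°
rotate link 1 by -75°: θ ← 58° -75° = -17°
crank pin P = (r cos θ, r sin θ) = (49.727847, -15.203329)
h = r sin θ − e = -15.203329 − 15 = -30.203329
x = r cos θ + √(L² − h²) = 49.727847 + 265.286183 = 315.014030

315.0140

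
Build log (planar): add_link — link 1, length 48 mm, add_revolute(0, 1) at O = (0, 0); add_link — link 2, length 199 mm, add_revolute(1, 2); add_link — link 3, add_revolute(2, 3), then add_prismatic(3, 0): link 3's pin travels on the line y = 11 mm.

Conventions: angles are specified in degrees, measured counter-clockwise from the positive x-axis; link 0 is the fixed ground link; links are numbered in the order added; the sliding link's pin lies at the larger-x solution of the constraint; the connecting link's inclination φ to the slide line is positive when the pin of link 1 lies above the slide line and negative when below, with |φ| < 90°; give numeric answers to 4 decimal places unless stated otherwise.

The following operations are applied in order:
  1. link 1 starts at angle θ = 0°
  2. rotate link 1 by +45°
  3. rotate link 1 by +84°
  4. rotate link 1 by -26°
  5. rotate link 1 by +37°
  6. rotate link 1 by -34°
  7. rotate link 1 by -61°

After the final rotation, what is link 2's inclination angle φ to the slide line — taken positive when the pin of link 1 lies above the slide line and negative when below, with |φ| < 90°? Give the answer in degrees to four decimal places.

geometry: r = 48 mm, L = 199 mm, e = 11 mm; θ starts at 0°
rotate link 1 by +45°: θ ← 0° +45° = 45°
rotate link 1 by +84°: θ ← 45° +84° = 129°
rotate link 1 by -26°: θ ← 129° -26° = 103°
rotate link 1 by +37°: θ ← 103° +37° = 140°
rotate link 1 by -34°: θ ← 140° -34° = 106°
rotate link 1 by -61°: θ ← 106° -61° = 45°
h = r sin θ − e = 33.941125 − 11 = 22.941125
sin φ = h / L = 22.941125 / 199 = 0.11528204
φ = arcsin(0.11528204) = 6.619893°

6.6199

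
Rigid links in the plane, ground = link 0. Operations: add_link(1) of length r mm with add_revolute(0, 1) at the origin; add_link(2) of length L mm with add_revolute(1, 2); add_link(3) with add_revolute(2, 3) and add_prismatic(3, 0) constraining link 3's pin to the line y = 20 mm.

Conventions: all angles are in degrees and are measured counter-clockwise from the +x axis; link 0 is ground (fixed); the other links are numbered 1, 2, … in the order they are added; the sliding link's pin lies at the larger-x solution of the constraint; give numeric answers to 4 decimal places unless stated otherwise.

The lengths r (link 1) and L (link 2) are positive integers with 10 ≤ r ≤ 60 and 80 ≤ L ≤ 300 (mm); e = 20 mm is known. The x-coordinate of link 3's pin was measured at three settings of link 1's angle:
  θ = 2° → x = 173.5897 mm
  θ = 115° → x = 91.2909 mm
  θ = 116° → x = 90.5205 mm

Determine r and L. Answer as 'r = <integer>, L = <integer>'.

constraint per measurement: (x − r cos θ)² + (r sin θ − e)² = L²
subtracting the θ₁ and θ₂ equations cancels the r² and L² terms:
r = (x₁² − x₂²) / (2[(x₁cos θ₁ + e sin θ₁) − (x₂cos θ₂ + e sin θ₂)]) = 56.0000 → r = 56
L² = (x₁ − r cos θ₁)² + (r sin θ₁ − e)² = 14161.0062 → L = 119.0000 → L = 119
check at θ₃=116°: x = 90.5205 (printed 90.5205) ✓

r = 56, L = 119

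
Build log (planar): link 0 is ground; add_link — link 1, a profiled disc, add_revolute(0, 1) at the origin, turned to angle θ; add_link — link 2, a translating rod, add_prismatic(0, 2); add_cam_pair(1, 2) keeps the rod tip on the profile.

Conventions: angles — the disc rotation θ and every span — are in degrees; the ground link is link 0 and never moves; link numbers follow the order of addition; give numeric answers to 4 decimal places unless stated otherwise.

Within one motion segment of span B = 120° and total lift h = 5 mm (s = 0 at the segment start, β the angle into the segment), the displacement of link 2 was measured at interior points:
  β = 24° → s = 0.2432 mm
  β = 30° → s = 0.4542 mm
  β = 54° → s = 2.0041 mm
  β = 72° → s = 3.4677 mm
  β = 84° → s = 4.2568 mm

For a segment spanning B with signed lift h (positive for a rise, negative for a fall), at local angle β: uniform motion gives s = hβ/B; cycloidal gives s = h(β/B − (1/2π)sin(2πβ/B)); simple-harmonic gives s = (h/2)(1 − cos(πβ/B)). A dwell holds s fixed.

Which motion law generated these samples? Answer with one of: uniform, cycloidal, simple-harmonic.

candidates at β/B = r: uniform s = h·r (linear in β); cycloidal s = h·(r − sin(2πr)/(2π)); simple-harmonic s = (h/2)(1 − cos(πr))
β=24°: printed 0.2432 | uniform 1.0000, cycloidal 0.2432, simple-harmonic 0.4775
β=30°: printed 0.4542 | uniform 1.2500, cycloidal 0.4542, simple-harmonic 0.7322
β=54°: printed 2.0041 | uniform 2.2500, cycloidal 2.0041, simple-harmonic 2.1089
β=72°: printed 3.4677 | uniform 3.0000, cycloidal 3.4677, simple-harmonic 3.2725
β=84°: printed 4.2568 | uniform 3.5000, cycloidal 4.2568, simple-harmonic 3.9695
only one law matches every sample → cycloidal

cycloidal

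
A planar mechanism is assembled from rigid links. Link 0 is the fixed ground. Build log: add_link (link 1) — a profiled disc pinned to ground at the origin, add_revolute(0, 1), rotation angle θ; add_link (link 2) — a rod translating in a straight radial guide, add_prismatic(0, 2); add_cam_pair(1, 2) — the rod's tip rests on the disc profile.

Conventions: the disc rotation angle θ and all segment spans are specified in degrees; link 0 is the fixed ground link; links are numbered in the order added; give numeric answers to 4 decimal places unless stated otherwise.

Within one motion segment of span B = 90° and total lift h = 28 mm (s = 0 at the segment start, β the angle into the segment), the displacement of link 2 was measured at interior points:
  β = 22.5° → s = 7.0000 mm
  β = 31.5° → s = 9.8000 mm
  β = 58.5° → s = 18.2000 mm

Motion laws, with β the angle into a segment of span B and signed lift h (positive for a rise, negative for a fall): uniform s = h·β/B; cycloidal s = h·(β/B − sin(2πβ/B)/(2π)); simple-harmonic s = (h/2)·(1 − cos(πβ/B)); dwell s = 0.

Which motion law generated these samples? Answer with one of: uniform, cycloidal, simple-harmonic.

candidates at β/B = r: uniform s = h·r (linear in β); cycloidal s = h·(r − sin(2πr)/(2π)); simple-harmonic s = (h/2)(1 − cos(πr))
β=22.5°: printed 7.0000 | uniform 7.0000, cycloidal 2.5437, simple-harmonic 4.1005
β=31.5°: printed 9.8000 | uniform 9.8000, cycloidal 6.1947, simple-harmonic 7.6441
β=58.5°: printed 18.2000 | uniform 18.2000, cycloidal 21.8053, simple-harmonic 20.3559
only one law matches every sample → uniform

uniform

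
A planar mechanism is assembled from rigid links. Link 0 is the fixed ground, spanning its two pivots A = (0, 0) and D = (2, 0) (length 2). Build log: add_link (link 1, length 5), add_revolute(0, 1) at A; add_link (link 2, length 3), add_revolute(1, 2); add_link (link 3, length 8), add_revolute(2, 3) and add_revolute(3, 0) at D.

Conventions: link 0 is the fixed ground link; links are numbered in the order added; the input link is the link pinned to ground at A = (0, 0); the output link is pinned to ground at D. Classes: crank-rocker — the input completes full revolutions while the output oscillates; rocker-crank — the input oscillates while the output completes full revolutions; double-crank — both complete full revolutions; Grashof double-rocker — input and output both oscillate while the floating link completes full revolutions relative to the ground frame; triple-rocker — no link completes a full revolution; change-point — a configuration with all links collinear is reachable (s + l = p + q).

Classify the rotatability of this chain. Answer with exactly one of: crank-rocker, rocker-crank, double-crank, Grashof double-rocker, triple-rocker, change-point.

lengths: ground=2, input=5, coupler=3, output=8
sorted: s=2 (shortest), l=8 (longest), p+q=8
s + l = 10 vs p + q = 8
s + l > p + q → non-Grashof → no link fully rotates → triple-rocker

triple-rocker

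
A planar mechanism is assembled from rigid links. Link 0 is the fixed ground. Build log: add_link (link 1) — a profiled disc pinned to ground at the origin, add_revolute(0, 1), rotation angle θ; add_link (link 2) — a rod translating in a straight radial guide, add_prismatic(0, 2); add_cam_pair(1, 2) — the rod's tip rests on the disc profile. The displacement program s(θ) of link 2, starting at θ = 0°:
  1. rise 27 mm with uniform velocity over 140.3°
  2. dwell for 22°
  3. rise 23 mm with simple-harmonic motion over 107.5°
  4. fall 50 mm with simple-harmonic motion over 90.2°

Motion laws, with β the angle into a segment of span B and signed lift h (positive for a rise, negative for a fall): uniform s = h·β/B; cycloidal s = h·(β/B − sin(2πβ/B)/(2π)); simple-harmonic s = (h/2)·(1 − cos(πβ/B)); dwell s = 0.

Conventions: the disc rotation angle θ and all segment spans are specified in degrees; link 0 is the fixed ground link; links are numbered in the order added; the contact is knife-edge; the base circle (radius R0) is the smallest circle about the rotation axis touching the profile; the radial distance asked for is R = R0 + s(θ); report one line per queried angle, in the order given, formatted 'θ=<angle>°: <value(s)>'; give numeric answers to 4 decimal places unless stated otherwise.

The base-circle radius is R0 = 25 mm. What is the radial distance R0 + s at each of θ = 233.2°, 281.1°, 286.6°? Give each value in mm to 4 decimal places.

seg 1 [0°–140.3°] uniform, h=27: full span → s += 27 → s = 27.0000
seg 2 [140.3°–162.3°] dwell: s stays 27.0000
seg 3 [162.3°–269.8°] simple-harmonic, h=23: θ=233.2° here. β=70.9, B=107.5. 23/2·(1 − cos(π·0.6595)) = 17.0254 → s = 44.0254
seg 3 [162.3°–269.8°] simple-harmonic, h=23: full span → s += 23 → s = 50.0000
seg 4 [269.8°–360°] simple-harmonic, h=-50: θ=281.1° here. β=11.3, B=90.2. -50/2·(1 − cos(π·0.1253)) = -1.9114 → s = 48.0886
seg 4 [269.8°–360°] simple-harmonic, h=-50: θ=286.6° here. β=16.8, B=90.2. -50/2·(1 − cos(π·0.1863)) = -4.1590 → s = 45.8410
θ=233.2°: R = R0 + s = 25 + 44.0254 = 69.0254
θ=281.1°: R = R0 + s = 25 + 48.0886 = 73.0886
θ=286.6°: R = R0 + s = 25 + 45.8410 = 70.8410

θ=233.2°: 69.0254
θ=281.1°: 73.0886
θ=286.6°: 70.8410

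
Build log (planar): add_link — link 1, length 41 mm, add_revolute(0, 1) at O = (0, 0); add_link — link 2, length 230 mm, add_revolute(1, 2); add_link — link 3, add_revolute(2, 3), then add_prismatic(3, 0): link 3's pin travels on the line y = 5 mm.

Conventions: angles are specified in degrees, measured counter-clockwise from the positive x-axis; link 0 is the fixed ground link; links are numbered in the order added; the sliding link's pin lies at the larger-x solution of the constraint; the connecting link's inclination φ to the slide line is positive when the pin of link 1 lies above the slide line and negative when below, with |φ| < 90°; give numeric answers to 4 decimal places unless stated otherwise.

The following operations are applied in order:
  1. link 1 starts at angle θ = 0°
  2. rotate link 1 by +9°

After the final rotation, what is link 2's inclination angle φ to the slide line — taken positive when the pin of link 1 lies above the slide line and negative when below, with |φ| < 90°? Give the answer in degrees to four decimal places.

geometry: r = 41 mm, L = 230 mm, e = 5 mm; θ starts at 0°
rotate link 1 by +9°: θ ← 0° +9° = 9°
h = r sin θ − e = 6.413813 − 5 = 1.413813
sin φ = h / L = 1.413813 / 230 = 0.00614701
φ = arcsin(0.00614701) = 0.352200°

0.3522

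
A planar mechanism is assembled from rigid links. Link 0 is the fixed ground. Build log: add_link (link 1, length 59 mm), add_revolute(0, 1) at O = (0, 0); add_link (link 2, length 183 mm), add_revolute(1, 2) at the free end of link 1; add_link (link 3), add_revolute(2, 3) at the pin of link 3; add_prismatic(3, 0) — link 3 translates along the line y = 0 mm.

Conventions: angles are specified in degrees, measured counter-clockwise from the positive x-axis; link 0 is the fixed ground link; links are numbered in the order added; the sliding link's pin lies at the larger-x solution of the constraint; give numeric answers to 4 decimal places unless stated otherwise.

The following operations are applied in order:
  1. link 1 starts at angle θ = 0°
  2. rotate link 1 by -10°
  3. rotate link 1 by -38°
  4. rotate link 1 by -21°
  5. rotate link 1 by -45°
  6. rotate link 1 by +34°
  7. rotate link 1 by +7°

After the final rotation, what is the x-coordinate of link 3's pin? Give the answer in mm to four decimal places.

geometry: r = 59 mm, L = 183 mm, e = 0 mm; θ starts at 0°
rotate link 1 by -10°: θ ← 0° -10° = -10°
rotate link 1 by -38°: θ ← -10° -38° = -48°
rotate link 1 by -21°: θ ← -48° -21° = -69°
rotate link 1 by -45°: θ ← -69° -45° = -114°
rotate link 1 by +34°: θ ← -114° +34° = -80°
rotate link 1 by +7°: θ ← -80° +7° = -73°
crank pin P = (r cos θ, r sin θ) = (17.249931, -56.421981)
h = r sin θ − e = -56.421981 − 0 = -56.421981
x = r cos θ + √(L² − h²) = 17.249931 + 174.084922 = 191.334853

191.3349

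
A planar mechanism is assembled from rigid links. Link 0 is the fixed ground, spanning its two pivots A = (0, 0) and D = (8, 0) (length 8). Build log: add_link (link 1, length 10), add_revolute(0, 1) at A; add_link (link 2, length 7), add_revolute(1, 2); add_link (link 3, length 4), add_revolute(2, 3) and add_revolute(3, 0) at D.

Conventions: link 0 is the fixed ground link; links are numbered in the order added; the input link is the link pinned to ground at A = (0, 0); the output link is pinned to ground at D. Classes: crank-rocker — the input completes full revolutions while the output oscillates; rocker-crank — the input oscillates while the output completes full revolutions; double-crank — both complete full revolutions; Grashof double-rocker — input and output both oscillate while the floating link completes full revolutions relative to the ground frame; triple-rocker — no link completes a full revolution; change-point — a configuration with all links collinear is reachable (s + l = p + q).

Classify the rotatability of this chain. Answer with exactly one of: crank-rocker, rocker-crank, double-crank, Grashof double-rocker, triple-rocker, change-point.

lengths: ground=8, input=10, coupler=7, output=4
sorted: s=4 (shortest), l=10 (longest), p+q=15
s + l = 14 vs p + q = 15
s + l < p + q (Grashof) with shortest = output link → rocker-crank

rocker-crank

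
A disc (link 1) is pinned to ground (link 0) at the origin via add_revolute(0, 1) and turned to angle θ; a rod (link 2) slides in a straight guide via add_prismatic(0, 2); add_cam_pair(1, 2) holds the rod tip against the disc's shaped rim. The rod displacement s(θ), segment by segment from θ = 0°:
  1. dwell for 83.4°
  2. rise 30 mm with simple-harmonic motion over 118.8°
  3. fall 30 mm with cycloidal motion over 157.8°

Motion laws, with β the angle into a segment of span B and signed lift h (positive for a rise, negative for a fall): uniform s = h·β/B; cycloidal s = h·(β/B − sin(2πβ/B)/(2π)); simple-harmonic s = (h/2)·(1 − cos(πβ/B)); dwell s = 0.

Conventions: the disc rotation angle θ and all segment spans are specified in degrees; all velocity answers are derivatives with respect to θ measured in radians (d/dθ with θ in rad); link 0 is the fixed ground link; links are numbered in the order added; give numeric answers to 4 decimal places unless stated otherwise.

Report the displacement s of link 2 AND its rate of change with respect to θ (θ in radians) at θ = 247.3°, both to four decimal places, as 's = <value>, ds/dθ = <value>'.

segment 1 (0° to 83.4°, dwell): s unchanged at 0.0000
segment 2 (83.4° to 202.2°, simple-harmonic, h = 30) is passed completely: s = 0.0000 + (30) = 30.0000
θ = 247.3° falls in segment 3 (202.2° to 360°, cycloidal, h = -30): β = 247.3 − 202.2 = 45.1°, B = 157.8°; Δs = -30·(0.2858 − sin(2π·0.2858)/(2π)) = -3.9198; s = 30.0000 − 3.9198 = 26.0802
velocity in seg [202.2°–360°] (cycloidal), θ in radians: β = 45.1° = 0.7871 rad, B = 157.8° = 2.7541 rad; ds/dθ = (h/B)(1 − cos(2πβ/B)) = ((-30)/2.7541)(1 − cos(2π·0.2858)) = -13.322635 mm/rad

s = 26.0802, ds/dθ = -13.3226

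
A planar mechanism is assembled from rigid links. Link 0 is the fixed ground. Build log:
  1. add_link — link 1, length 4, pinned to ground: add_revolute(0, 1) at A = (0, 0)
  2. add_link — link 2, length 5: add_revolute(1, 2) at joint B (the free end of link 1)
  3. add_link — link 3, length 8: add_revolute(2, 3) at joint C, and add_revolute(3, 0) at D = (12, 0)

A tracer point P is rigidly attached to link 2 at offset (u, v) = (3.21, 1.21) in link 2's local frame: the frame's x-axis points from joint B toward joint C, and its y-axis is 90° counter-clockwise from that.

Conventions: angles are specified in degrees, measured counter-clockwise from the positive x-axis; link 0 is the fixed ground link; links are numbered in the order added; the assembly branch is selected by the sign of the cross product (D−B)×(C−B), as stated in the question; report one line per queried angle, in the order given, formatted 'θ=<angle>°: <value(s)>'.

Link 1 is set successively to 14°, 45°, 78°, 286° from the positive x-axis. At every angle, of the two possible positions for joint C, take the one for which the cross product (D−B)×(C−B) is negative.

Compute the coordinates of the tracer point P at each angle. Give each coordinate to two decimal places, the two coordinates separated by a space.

A=(0,0), D=(12.00,0)
θ=14°: B = A + 4.00·(cos14°, sin14°) = (3.8812, 0.9677)
θ=14°: |BD| = 8.1763
θ=14°: circle(B,5.00) ∩ circle(D,8.00): a=1.7032, h=4.7010
θ=14°:   candidates: C₊=(6.1288,5.4340) cross=38.436; C₋=(5.0160,-3.9018) cross=-38.436
θ=14°:   branch - wants cross < 0 → take C=(5.0160,-3.9018) (cross=-38.436)
θ=14°: ex = (C−B)/|BC| = (0.2270,-0.9739); ey = (0.9739,0.2270)
θ=14°: P = B + 3.21·ex + 1.21·ey = (5.7882,-1.8839)
θ=45°: B = A + 4.00·(cos45°, sin45°) = (2.8284, 2.8284)
θ=45°: |BD| = 9.5978
θ=45°: circle(B,5.00) ∩ circle(D,8.00): a=2.7672, h=4.1645
θ=45°:   candidates: C₊=(6.7000,5.9925) cross=39.970; C₋=(4.2455,-1.9666) cross=-39.970
θ=45°:   branch - wants cross < 0 → take C=(4.2455,-1.9666) (cross=-39.970)
θ=45°: ex = (C−B)/|BC| = (0.2834,-0.9590); ey = (0.9590,0.2834)
θ=45°: P = B + 3.21·ex + 1.21·ey = (4.8986,0.0930)
θ=78°: B = A + 4.00·(cos78°, sin78°) = (0.8316, 3.9126)
θ=78°: |BD| = 11.8339
θ=78°: circle(B,5.00) ∩ circle(D,8.00): a=4.2691, h=2.6028
θ=78°:   candidates: C₊=(5.7212,4.9575) cross=30.801; C₋=(4.0001,0.0447) cross=-30.801
θ=78°:   branch - wants cross < 0 → take C=(4.0001,0.0447) (cross=-30.801)
θ=78°: ex = (C−B)/|BC| = (0.6337,-0.7736); ey = (0.7736,0.6337)
θ=78°: P = B + 3.21·ex + 1.21·ey = (3.8018,2.1962)
θ=286°: B = A + 4.00·(cos286°, sin286°) = (1.1025, -3.8450)
θ=286°: |BD| = 11.5559
θ=286°: circle(B,5.00) ∩ circle(D,8.00): a=4.0905, h=2.8754
θ=286°:   candidates: C₊=(4.0032,0.2275) cross=33.228; C₋=(5.9167,-5.1955) cross=-33.228
θ=286°:   branch - wants cross < 0 → take C=(5.9167,-5.1955) (cross=-33.228)
θ=286°: ex = (C−B)/|BC| = (0.9628,-0.2701); ey = (0.2701,0.9628)
θ=286°: P = B + 3.21·ex + 1.21·ey = (4.5201,-3.5470)

θ=14°: 5.79 -1.88
θ=45°: 4.90 0.09
θ=78°: 3.80 2.20
θ=286°: 4.52 -3.55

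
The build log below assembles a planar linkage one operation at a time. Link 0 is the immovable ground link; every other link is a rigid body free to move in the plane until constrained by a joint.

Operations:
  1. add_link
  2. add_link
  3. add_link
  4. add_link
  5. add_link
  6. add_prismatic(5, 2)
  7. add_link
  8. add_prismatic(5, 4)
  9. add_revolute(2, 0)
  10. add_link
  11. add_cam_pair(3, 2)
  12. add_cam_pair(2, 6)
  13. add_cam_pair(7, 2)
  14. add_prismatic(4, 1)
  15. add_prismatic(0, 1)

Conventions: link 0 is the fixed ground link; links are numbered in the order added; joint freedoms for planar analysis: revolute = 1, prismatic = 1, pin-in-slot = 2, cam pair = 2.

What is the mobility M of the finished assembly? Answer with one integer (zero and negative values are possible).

link 0 = ground. State L|J1|J2 = 1|0|0
+link1  2|0|0
+link2  3|0|0
+link3  4|0|0
+link4  5|0|0
+link5  6|0|0
P(5,2) f=1→J1  6|1|0
+link6  7|1|0
P(5,4) f=1→J1  7|2|0
R(2,0) f=1→J1  7|3|0
+link7  8|3|0
C(3,2) f=2→J2  8|3|1
C(2,6) f=2→J2  8|3|2
C(7,2) f=2→J2  8|3|3
P(4,1) f=1→J1  8|4|3
P(0,1) f=1→J1  8|5|3
M = 3(8−1)−2·5−3 = 21−10−3 = 8

M = 8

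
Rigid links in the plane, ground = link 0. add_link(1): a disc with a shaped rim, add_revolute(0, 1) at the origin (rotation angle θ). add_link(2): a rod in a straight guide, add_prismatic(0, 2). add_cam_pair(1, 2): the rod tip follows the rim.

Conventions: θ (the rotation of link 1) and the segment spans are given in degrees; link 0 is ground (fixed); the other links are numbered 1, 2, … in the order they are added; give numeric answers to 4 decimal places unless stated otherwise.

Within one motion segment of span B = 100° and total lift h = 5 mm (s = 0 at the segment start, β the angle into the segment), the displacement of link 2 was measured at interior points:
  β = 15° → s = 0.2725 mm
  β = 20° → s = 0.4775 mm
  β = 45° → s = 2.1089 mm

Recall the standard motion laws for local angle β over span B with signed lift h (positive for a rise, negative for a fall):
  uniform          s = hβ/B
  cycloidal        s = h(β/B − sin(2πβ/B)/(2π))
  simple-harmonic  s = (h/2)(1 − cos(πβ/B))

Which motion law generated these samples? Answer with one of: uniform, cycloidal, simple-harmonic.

candidates at β/B = r: uniform s = h·r (linear in β); cycloidal s = h·(r − sin(2πr)/(2π)); simple-harmonic s = (h/2)(1 − cos(πr))
β=15°: printed 0.2725 | uniform 0.7500, cycloidal 0.1062, simple-harmonic 0.2725
β=20°: printed 0.4775 | uniform 1.0000, cycloidal 0.2432, simple-harmonic 0.4775
β=45°: printed 2.1089 | uniform 2.2500, cycloidal 2.0041, simple-harmonic 2.1089
only one law matches every sample → simple-harmonic

simple-harmonic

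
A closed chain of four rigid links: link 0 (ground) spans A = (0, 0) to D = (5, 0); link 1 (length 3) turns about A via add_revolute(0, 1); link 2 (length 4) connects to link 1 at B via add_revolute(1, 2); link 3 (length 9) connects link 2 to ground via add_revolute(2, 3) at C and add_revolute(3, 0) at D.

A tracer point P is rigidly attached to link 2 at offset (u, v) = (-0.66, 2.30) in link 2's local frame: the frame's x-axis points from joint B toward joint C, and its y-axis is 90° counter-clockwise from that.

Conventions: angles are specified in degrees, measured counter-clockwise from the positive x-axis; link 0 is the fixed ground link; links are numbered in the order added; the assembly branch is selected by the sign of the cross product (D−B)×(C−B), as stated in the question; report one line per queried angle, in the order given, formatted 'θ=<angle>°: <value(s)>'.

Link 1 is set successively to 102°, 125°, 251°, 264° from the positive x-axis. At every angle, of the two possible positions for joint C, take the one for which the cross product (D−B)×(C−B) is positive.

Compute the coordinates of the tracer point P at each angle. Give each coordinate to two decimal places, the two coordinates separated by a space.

A=(0,0), D=(5.00,0)
θ=102°: B = A + 3.00·(cos102°, sin102°) = (-0.6237, 2.9344)
θ=102°: |BD| = 6.3433
θ=102°: circle(B,4.00) ∩ circle(D,9.00): a=-1.9519, h=3.4914
θ=102°:   candidates: C₊=(-0.7390,6.9328) cross=22.147; C₋=(-3.9694,0.7420) cross=-22.147
θ=102°:   branch + wants cross > 0 → take C=(-0.7390,6.9328) (cross=22.147)
θ=102°: ex = (C−B)/|BC| = (-0.0288,0.9996); ey = (-0.9996,-0.0288)
θ=102°: P = B + -0.66·ex + 2.30·ey = (-2.9038,2.2084)
θ=125°: B = A + 3.00·(cos125°, sin125°) = (-1.7207, 2.4575)
θ=125°: |BD| = 7.1559
θ=125°: circle(B,4.00) ∩ circle(D,9.00): a=-0.9637, h=3.8822
θ=125°:   candidates: C₊=(-1.2926,6.4345) cross=27.781; C₋=(-3.9590,-0.8577) cross=-27.781
θ=125°:   branch + wants cross > 0 → take C=(-1.2926,6.4345) (cross=27.781)
θ=125°: ex = (C−B)/|BC| = (0.1070,0.9943); ey = (-0.9943,0.1070)
θ=125°: P = B + -0.66·ex + 2.30·ey = (-4.0782,2.0474)
θ=251°: B = A + 3.00·(cos251°, sin251°) = (-0.9767, -2.8366)
θ=251°: |BD| = 6.6157
θ=251°: circle(B,4.00) ∩ circle(D,9.00): a=-1.6047, h=3.6640
θ=251°:   candidates: C₊=(-3.9974,-0.2145) cross=24.240; C₋=(-0.8555,-6.8347) cross=-24.240
θ=251°:   branch + wants cross > 0 → take C=(-3.9974,-0.2145) (cross=24.240)
θ=251°: ex = (C−B)/|BC| = (-0.7552,0.6555); ey = (-0.6555,-0.7552)
θ=251°: P = B + -0.66·ex + 2.30·ey = (-1.9860,-5.0061)
θ=264°: B = A + 3.00·(cos264°, sin264°) = (-0.3136, -2.9836)
θ=264°: |BD| = 6.0939
θ=264°: circle(B,4.00) ∩ circle(D,9.00): a=-2.2862, h=3.2823
θ=264°:   candidates: C₊=(-3.9140,-1.2409) cross=20.002; C₋=(-0.7001,-6.9649) cross=-20.002
θ=264°:   branch + wants cross > 0 → take C=(-3.9140,-1.2409) (cross=20.002)
θ=264°: ex = (C−B)/|BC| = (-0.9001,0.4357); ey = (-0.4357,-0.9001)
θ=264°: P = B + -0.66·ex + 2.30·ey = (-0.7215,-5.3414)

θ=102°: -2.90 2.21
θ=125°: -4.08 2.05
θ=251°: -1.99 -5.01
θ=264°: -0.72 -5.34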